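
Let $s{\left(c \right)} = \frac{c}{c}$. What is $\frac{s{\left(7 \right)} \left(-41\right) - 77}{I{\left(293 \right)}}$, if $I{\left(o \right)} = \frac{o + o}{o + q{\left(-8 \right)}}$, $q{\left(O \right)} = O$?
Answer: $- \frac{16815}{293} \approx -57.389$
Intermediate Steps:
$s{\left(c \right)} = 1$
$I{\left(o \right)} = \frac{2 o}{-8 + o}$ ($I{\left(o \right)} = \frac{o + o}{o - 8} = \frac{2 o}{-8 + o}$)
$\frac{s{\left(7 \right)} \left(-41\right) - 77}{I{\left(293 \right)}} = \frac{1 \left(-41\right) - 77}{2 \cdot 293 \frac{1}{-8 + 293}} = \frac{-41 - 77}{2 \cdot 293 \cdot \frac{1}{285}} = - \frac{118}{2 \cdot 293 \cdot \frac{1}{285}} = - \frac{118}{\frac{586}{285}} = \left(-118\right) \frac{285}{586} = - \frac{16815}{293}$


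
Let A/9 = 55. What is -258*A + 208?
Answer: -127502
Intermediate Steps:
A = 495 (A = 9*55 = 495)
-258*A + 208 = -258*495 + 208 = -127710 + 208 = -127502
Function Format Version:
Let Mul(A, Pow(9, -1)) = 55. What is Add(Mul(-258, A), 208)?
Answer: -127502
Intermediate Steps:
A = 495 (A = Mul(9, 55) = 495)
Add(Mul(-258, A), 208) = Add(Mul(-258, 495), 208) = Add(-127710, 208) = -127502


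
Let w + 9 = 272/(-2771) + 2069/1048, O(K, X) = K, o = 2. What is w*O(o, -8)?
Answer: -1216937/85412 ≈ -14.248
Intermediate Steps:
w = -1216937/170824 (w = -9 + (272/(-2771) + 2069/1048) = -9 + (272*(-1/2771) + 2069*(1/1048)) = -9 + (-16/163 + 2069/1048) = -9 + 320479/170824 = -1216937/170824 ≈ -7.1239)
w*O(o, -8) = -1216937/170824*2 = -1216937/85412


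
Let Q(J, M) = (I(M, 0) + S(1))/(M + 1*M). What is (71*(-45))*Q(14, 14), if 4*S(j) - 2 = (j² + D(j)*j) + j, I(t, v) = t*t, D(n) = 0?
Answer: -629415/28 ≈ -22479.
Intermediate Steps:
I(t, v) = t²
S(j) = ½ + j/4 + j²/4 (S(j) = ½ + ((j² + 0*j) + j)/4 = ½ + ((j² + 0) + j)/4 = ½ + (j² + j)/4 = ½ + (j + j²)/4 = ½ + (j/4 + j²/4) = ½ + j/4 + j²/4)
Q(J, M) = (1 + M²)/(2*M) (Q(J, M) = (M² + (½ + (¼)*1 + (¼)*1²))/(M + 1*M) = (M² + (½ + ¼ + (¼)*1))/(M + M) = (M² + (½ + ¼ + ¼))/((2*M)) = (M² + 1)*(1/(2*M)) = (1 + M²)*(1/(2*M)) = (1 + M²)/(2*M))
(71*(-45))*Q(14, 14) = (71*(-45))*((½)*(1 + 14²)/14) = -3195*(1 + 196)/(2*14) = -3195*197/(2*14) = -3195*197/28 = -629415/28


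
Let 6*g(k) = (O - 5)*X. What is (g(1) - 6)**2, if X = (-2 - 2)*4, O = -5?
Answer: 3844/9 ≈ 427.11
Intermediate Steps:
X = -16 (X = -4*4 = -16)
g(k) = 80/3 (g(k) = ((-5 - 5)*(-16))/6 = (-10*(-16))/6 = (1/6)*160 = 80/3)
(g(1) - 6)**2 = (80/3 - 6)**2 = (62/3)**2 = 3844/9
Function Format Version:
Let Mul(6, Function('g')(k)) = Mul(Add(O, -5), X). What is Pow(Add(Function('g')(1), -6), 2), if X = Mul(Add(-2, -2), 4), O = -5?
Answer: Rational(3844, 9) ≈ 427.11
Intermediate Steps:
X = -16 (X = Mul(-4, 4) = -16)
Function('g')(k) = Rational(80, 3) (Function('g')(k) = Mul(Rational(1, 6), Mul(Add(-5, -5), -16)) = Mul(Rational(1, 6), Mul(-10, -16)) = Mul(Rational(1, 6), 160) = Rational(80, 3))
Pow(Add(Function('g')(1), -6), 2) = Pow(Add(Rational(80, 3), -6), 2) = Pow(Rational(62, 3), 2) = Rational(3844, 9)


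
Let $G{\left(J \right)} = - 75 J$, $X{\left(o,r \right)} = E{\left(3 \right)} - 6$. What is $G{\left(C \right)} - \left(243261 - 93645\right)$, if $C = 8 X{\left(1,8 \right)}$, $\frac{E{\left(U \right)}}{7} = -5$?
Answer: $-125016$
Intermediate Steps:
$E{\left(U \right)} = -35$ ($E{\left(U \right)} = 7 \left(-5\right) = -35$)
$X{\left(o,r \right)} = -41$ ($X{\left(o,r \right)} = -35 - 6 = -41$)
$C = -328$ ($C = 8 \left(-41\right) = -328$)
$G{\left(C \right)} - \left(243261 - 93645\right) = \left(-75\right) \left(-328\right) - \left(243261 - 93645\right) = 24600 - 149616 = -125016$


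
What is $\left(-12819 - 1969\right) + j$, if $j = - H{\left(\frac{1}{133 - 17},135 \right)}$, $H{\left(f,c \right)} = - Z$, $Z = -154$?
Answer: $-14942$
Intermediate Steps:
$H{\left(f,c \right)} = 154$ ($H{\left(f,c \right)} = \left(-1\right) \left(-154\right) = 154$)
$j = -154$ ($j = \left(-1\right) 154 = -154$)
$\left(-12819 - 1969\right) + j = \left(-12819 - 1969\right) - 154 = -14788 - 154 = -14942$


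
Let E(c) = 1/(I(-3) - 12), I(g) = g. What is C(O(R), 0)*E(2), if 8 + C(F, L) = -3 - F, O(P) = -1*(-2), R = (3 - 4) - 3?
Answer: 13/15 ≈ 0.86667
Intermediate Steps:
R = -4 (R = -1 - 3 = -4)
O(P) = 2
C(F, L) = -11 - F (C(F, L) = -8 + (-3 - F) = -11 - F)
E(c) = -1/15 (E(c) = 1/(-3 - 12) = 1/(-15) = -1/15)
C(O(R), 0)*E(2) = (-11 - 1*2)*(-1/15) = (-11 - 2)*(-1/15) = -13*(-1/15) = 13/15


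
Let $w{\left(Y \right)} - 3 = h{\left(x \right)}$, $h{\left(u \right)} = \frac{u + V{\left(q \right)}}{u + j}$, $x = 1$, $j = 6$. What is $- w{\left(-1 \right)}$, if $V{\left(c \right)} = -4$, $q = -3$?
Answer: $- \frac{18}{7} \approx -2.5714$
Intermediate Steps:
$h{\left(u \right)} = \frac{-4 + u}{6 + u}$ ($h{\left(u \right)} = \frac{u - 4}{u + 6} = \frac{-4 + u}{6 + u}$)
$w{\left(Y \right)} = \frac{18}{7}$ ($w{\left(Y \right)} = 3 + \frac{-4 + 1}{6 + 1} = 3 + \frac{1}{7} \left(-3\right) = 3 - \frac{3}{7} = \frac{18}{7}$)
$- w{\left(-1 \right)} = \left(-1\right) \frac{18}{7} = - \frac{18}{7}$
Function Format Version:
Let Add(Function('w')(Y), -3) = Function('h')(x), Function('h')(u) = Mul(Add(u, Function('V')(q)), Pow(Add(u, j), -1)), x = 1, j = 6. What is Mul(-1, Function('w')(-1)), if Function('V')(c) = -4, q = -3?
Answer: Rational(-18, 7) ≈ -2.5714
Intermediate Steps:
Function('h')(u) = Mul(Pow(Add(6, u), -1), Add(-4, u)) (Function('h')(u) = Mul(Add(u, -4), Pow(Add(u, 6), -1)) = Mul(Add(-4, u), Pow(Add(6, u), -1)) = Mul(Pow(Add(6, u), -1), Add(-4, u)))
Function('w')(Y) = Rational(18, 7) (Function('w')(Y) = Add(3, Mul(Pow(Add(6, 1), -1), Add(-4, 1))) = Add(3, Mul(Pow(7, -1), -3)) = Add(3, Mul(Rational(1, 7), -3)) = Add(3, Rational(-3, 7)) = Rational(18, 7))
Mul(-1, Function('w')(-1)) = Mul(-1, Rational(18, 7)) = Rational(-18, 7)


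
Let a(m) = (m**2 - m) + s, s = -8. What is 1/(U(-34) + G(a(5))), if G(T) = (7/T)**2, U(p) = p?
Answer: -144/4847 ≈ -0.029709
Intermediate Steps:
a(m) = -8 + m**2 - m (a(m) = (m**2 - m) - 8 = -8 + m**2 - m)
G(T) = 49/T**2
1/(U(-34) + G(a(5))) = 1/(-34 + 49/(-8 + 5**2 - 1*5)**2) = 1/(-34 + 49/(-8 + 25 - 5)**2) = 1/(-34 + 49/12**2) = 1/(-34 + 49*(1/144)) = 1/(-34 + 49/144) = 1/(-4847/144) = -144/4847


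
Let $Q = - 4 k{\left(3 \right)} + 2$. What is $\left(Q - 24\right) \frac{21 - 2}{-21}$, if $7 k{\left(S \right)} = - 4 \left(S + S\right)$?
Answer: $\frac{1102}{147} \approx 7.4966$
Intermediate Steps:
$k{\left(S \right)} = - \frac{8 S}{7}$ ($k{\left(S \right)} = \frac{\left(-4\right) \left(S + S\right)}{7} = \frac{\left(-4\right) 2 S}{7} = \frac{\left(-8\right) S}{7} = - \frac{8 S}{7}$)
$Q = \frac{110}{7}$ ($Q = - 4 \left(\left(- \frac{8}{7}\right) 3\right) + 2 = \left(-4\right) \left(- \frac{24}{7}\right) + 2 = \frac{96}{7} + 2 = \frac{110}{7} \approx 15.714$)
$\left(Q - 24\right) \frac{21 - 2}{-21} = \left(\frac{110}{7} - 24\right) \frac{21 - 2}{-21} = - \frac{58 \left(21 - 2\right) \left(- \frac{1}{21}\right)}{7} = - \frac{58 \cdot 19 \left(- \frac{1}{21}\right)}{7} = \left(- \frac{58}{7}\right) \left(- \frac{19}{21}\right) = \frac{1102}{147}$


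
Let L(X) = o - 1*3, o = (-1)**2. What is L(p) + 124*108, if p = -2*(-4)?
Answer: 13390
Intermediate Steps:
o = 1
p = 8
L(X) = -2 (L(X) = 1 - 1*3 = 1 - 3 = -2)
L(p) + 124*108 = -2 + 124*108 = -2 + 13392 = 13390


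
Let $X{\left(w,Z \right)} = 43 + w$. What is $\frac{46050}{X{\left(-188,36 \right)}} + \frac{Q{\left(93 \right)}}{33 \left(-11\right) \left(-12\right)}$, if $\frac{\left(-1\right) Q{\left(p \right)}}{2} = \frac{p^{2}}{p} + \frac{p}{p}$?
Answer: $- \frac{10031053}{31581} \approx -317.63$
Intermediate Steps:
$Q{\left(p \right)} = -2 - 2 p$ ($Q{\left(p \right)} = - 2 \left(\frac{p^{2}}{p} + \frac{p}{p}\right) = - 2 \left(p + 1\right) = - 2 \left(1 + p\right) = -2 - 2 p$)
$\frac{46050}{X{\left(-188,36 \right)}} + \frac{Q{\left(93 \right)}}{33 \left(-11\right) \left(-12\right)} = \frac{46050}{43 - 188} + \frac{-2 - 186}{33 \left(-11\right) \left(-12\right)} = \frac{46050}{-145} + \frac{-2 - 186}{\left(-363\right) \left(-12\right)} = 46050 \left(- \frac{1}{145}\right) - \frac{188}{4356} = - \frac{9210}{29} - \frac{47}{1089} = - \frac{10031053}{31581}$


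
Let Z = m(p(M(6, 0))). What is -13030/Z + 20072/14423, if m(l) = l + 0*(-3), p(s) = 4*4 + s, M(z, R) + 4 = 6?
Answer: -93785197/129807 ≈ -722.50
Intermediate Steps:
M(z, R) = 2 (M(z, R) = -4 + 6 = 2)
p(s) = 16 + s
m(l) = l (m(l) = l + 0 = l)
Z = 18 (Z = 16 + 2 = 18)
-13030/Z + 20072/14423 = -13030/18 + 20072/14423 = -13030*1/18 + 20072*(1/14423) = -6515/9 + 20072/14423 = -93785197/129807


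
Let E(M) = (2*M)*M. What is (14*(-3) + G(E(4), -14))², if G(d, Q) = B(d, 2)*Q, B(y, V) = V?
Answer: 4900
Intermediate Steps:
E(M) = 2*M²
G(d, Q) = 2*Q
(14*(-3) + G(E(4), -14))² = (14*(-3) + 2*(-14))² = (-42 - 28)² = (-70)² = 4900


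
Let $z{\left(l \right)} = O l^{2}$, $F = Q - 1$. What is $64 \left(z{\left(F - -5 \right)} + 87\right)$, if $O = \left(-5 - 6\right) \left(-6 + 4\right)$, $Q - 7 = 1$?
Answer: $208320$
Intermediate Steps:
$Q = 8$ ($Q = 7 + 1 = 8$)
$O = 22$ ($O = \left(-11\right) \left(-2\right) = 22$)
$F = 7$ ($F = 8 - 1 = 7$)
$z{\left(l \right)} = 22 l^{2}$
$64 \left(z{\left(F - -5 \right)} + 87\right) = 64 \left(22 \left(7 - -5\right)^{2} + 87\right) = 64 \left(22 \left(7 + 5\right)^{2} + 87\right) = 64 \left(22 \cdot 12^{2} + 87\right) = 64 \left(22 \cdot 144 + 87\right) = 64 \left(3168 + 87\right) = 64 \cdot 3255 = 208320$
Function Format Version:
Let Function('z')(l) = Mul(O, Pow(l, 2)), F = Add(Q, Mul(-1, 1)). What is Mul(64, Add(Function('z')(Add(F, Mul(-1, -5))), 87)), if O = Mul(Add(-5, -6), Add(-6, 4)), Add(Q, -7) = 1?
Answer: 208320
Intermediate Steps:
Q = 8 (Q = Add(7, 1) = 8)
O = 22 (O = Mul(-11, -2) = 22)
F = 7 (F = Add(8, Mul(-1, 1)) = Add(8, -1) = 7)
Function('z')(l) = Mul(22, Pow(l, 2))
Mul(64, Add(Function('z')(Add(F, Mul(-1, -5))), 87)) = Mul(64, Add(Mul(22, Pow(Add(7, Mul(-1, -5)), 2)), 87)) = Mul(64, Add(Mul(22, Pow(Add(7, 5), 2)), 87)) = Mul(64, Add(Mul(22, Pow(12, 2)), 87)) = Mul(64, Add(Mul(22, 144), 87)) = Mul(64, Add(3168, 87)) = Mul(64, 3255) = 208320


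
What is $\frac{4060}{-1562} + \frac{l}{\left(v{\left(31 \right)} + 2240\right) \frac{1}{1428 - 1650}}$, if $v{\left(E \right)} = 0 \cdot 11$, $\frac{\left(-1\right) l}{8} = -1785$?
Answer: $- \frac{4429361}{3124} \approx -1417.8$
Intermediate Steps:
$l = 14280$ ($l = \left(-8\right) \left(-1785\right) = 14280$)
$v{\left(E \right)} = 0$
$\frac{4060}{-1562} + \frac{l}{\left(v{\left(31 \right)} + 2240\right) \frac{1}{1428 - 1650}} = \frac{4060}{-1562} + \frac{14280}{\left(0 + 2240\right) \frac{1}{1428 - 1650}} = 4060 \left(- \frac{1}{1562}\right) + \frac{14280}{2240 \frac{1}{-222}} = - \frac{2030}{781} + \frac{14280}{2240 \left(- \frac{1}{222}\right)} = - \frac{2030}{781} + \frac{14280}{- \frac{1120}{111}} = - \frac{2030}{781} + 14280 \left(- \frac{111}{1120}\right) = - \frac{2030}{781} - \frac{5661}{4} = - \frac{4429361}{3124}$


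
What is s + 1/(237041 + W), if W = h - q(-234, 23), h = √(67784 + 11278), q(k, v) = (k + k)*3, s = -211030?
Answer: -11998308799123445/56855938963 - √79062/56855938963 ≈ -2.1103e+5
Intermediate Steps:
q(k, v) = 6*k (q(k, v) = (2*k)*3 = 6*k)
h = √79062 ≈ 281.18
W = 1404 + √79062 (W = √79062 - 6*(-234) = √79062 - 1*(-1404) = √79062 + 1404 = 1404 + √79062 ≈ 1685.2)
s + 1/(237041 + W) = -211030 + 1/(237041 + (1404 + √79062)) = -211030 + 1/(238445 + √79062)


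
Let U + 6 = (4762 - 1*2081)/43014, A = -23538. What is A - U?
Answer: -1012208129/43014 ≈ -23532.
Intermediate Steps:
U = -255403/43014 (U = -6 + (4762 - 1*2081)/43014 = -6 + (4762 - 2081)*(1/43014) = -6 + 2681*(1/43014) = -6 + 2681/43014 = -255403/43014 ≈ -5.9377)
A - U = -23538 - 1*(-255403/43014) = -23538 + 255403/43014 = -1012208129/43014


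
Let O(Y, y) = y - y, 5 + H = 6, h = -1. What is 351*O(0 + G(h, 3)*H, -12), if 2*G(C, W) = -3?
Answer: 0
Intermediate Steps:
H = 1 (H = -5 + 6 = 1)
G(C, W) = -3/2 (G(C, W) = (1/2)*(-3) = -3/2)
O(Y, y) = 0
351*O(0 + G(h, 3)*H, -12) = 351*0 = 0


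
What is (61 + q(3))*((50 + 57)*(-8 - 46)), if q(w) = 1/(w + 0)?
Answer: -354384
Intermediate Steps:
q(w) = 1/w
(61 + q(3))*((50 + 57)*(-8 - 46)) = (61 + 1/3)*((50 + 57)*(-8 - 46)) = (61 + 1/3)*(107*(-54)) = (184/3)*(-5778) = -354384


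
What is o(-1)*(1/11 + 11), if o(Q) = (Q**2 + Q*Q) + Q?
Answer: 122/11 ≈ 11.091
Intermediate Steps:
o(Q) = Q + 2*Q**2 (o(Q) = (Q**2 + Q**2) + Q = 2*Q**2 + Q = Q + 2*Q**2)
o(-1)*(1/11 + 11) = (-(1 + 2*(-1)))*(1/11 + 11) = (-(1 - 2))*(1/11 + 11) = -1*(-1)*(122/11) = 1*(122/11) = 122/11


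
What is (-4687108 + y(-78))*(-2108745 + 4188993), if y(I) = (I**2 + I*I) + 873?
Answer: -9723218528616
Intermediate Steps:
y(I) = 873 + 2*I**2 (y(I) = (I**2 + I**2) + 873 = 2*I**2 + 873 = 873 + 2*I**2)
(-4687108 + y(-78))*(-2108745 + 4188993) = (-4687108 + (873 + 2*(-78)**2))*(-2108745 + 4188993) = (-4687108 + (873 + 2*6084))*2080248 = (-4687108 + (873 + 12168))*2080248 = (-4687108 + 13041)*2080248 = -4674067*2080248 = -9723218528616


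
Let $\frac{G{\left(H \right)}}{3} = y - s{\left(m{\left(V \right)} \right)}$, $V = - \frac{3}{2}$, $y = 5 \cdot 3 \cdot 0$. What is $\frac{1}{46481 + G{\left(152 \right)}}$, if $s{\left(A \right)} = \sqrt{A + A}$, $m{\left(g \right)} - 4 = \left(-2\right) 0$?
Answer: $\frac{46481}{2160483289} + \frac{6 \sqrt{2}}{2160483289} \approx 2.1518 \cdot 10^{-5}$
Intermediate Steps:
$y = 0$ ($y = 15 \cdot 0 = 0$)
$V = - \frac{3}{2}$ ($V = \left(-3\right) \frac{1}{2} = - \frac{3}{2} \approx -1.5$)
$m{\left(g \right)} = 4$ ($m{\left(g \right)} = 4 - 0 = 4 + 0 = 4$)
$s{\left(A \right)} = \sqrt{2} \sqrt{A}$ ($s{\left(A \right)} = \sqrt{2 A} = \sqrt{2} \sqrt{A}$)
$G{\left(H \right)} = - 6 \sqrt{2}$ ($G{\left(H \right)} = 3 \left(0 - \sqrt{2} \sqrt{4}\right) = 3 \left(0 - \sqrt{2} \cdot 2\right) = 3 \left(0 - 2 \sqrt{2}\right) = 3 \left(- 2 \sqrt{2}\right) = - 6 \sqrt{2}$)
$\frac{1}{46481 + G{\left(152 \right)}} = \frac{1}{46481 - 6 \sqrt{2}}$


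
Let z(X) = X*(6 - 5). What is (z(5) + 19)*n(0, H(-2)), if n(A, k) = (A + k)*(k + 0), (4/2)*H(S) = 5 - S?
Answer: 294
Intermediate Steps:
H(S) = 5/2 - S/2 (H(S) = (5 - S)/2 = 5/2 - S/2)
z(X) = X (z(X) = X*1 = X)
n(A, k) = k*(A + k) (n(A, k) = (A + k)*k = k*(A + k))
(z(5) + 19)*n(0, H(-2)) = (5 + 19)*((5/2 - ½*(-2))*(0 + (5/2 - ½*(-2)))) = 24*((5/2 + 1)*(0 + (5/2 + 1))) = 24*(7*(0 + 7/2)/2) = 24*((7/2)*(7/2)) = 24*(49/4) = 294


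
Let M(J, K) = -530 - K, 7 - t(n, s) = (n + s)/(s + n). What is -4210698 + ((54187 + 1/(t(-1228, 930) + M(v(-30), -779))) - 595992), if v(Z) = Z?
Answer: -1211888264/255 ≈ -4.7525e+6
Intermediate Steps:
t(n, s) = 6 (t(n, s) = 7 - (n + s)/(s + n) = 7 - (n + s)/(n + s) = 7 - 1*1 = 7 - 1 = 6)
-4210698 + ((54187 + 1/(t(-1228, 930) + M(v(-30), -779))) - 595992) = -4210698 + ((54187 + 1/(6 + (-530 - 1*(-779)))) - 595992) = -4210698 + ((54187 + 1/(6 + (-530 + 779))) - 595992) = -4210698 + ((54187 + 1/(6 + 249)) - 595992) = -4210698 + ((54187 + 1/255) - 595992) = -4210698 + (13817686/255 - 595992) = -4210698 - 138160274/255 = -1211888264/255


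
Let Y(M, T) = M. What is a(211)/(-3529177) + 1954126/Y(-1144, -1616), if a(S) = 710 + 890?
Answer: -3448229182351/2018689244 ≈ -1708.2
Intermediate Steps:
a(S) = 1600
a(211)/(-3529177) + 1954126/Y(-1144, -1616) = 1600/(-3529177) + 1954126/(-1144) = 1600*(-1/3529177) + 1954126*(-1/1144) = -1600/3529177 - 977063/572 = -3448229182351/2018689244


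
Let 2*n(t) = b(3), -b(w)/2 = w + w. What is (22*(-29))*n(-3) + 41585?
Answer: 45413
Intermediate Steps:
b(w) = -4*w (b(w) = -2*(w + w) = -4*w)
n(t) = -6 (n(t) = (-4*3)/2 = (½)*(-12) = -6)
(22*(-29))*n(-3) + 41585 = (22*(-29))*(-6) + 41585 = -638*(-6) + 41585 = 3828 + 41585 = 45413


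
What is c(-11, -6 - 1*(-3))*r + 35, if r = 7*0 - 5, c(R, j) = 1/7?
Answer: 240/7 ≈ 34.286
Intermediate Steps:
c(R, j) = ⅐
r = -5 (r = 0 - 5 = -5)
c(-11, -6 - 1*(-3))*r + 35 = (⅐)*(-5) + 35 = -5/7 + 35 = 240/7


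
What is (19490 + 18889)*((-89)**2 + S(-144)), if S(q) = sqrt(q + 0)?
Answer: 304000059 + 460548*I ≈ 3.04e+8 + 4.6055e+5*I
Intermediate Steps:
S(q) = sqrt(q)
(19490 + 18889)*((-89)**2 + S(-144)) = (19490 + 18889)*((-89)**2 + sqrt(-144)) = 38379*(7921 + 12*I) = 304000059 + 460548*I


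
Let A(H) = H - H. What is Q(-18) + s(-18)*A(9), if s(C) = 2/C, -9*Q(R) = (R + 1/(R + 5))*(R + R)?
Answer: -940/13 ≈ -72.308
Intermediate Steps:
Q(R) = -2*R*(R + 1/(5 + R))/9 (Q(R) = -(R + 1/(R + 5))*(R + R)/9 = -(R + 1/(5 + R))*2*R/9 = -2*R*(R + 1/(5 + R))/9)
A(H) = 0
Q(-18) + s(-18)*A(9) = -2*(-18)*(1 + (-18)² + 5*(-18))/(45 + 9*(-18)) + (2/(-18))*0 = -2*(-18)*(1 + 324 - 90)/(45 - 162) + (2*(-1/18))*0 = -2*(-18)*235/(-117) - ⅑*0 = -2*(-18)*(-1/117)*235 + 0 = -940/13 + 0 = -940/13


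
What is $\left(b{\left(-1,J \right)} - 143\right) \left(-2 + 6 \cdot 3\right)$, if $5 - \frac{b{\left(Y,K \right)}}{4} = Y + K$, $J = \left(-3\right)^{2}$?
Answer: $-2480$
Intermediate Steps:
$J = 9$
$b{\left(Y,K \right)} = 20 - 4 K - 4 Y$ ($b{\left(Y,K \right)} = 20 - 4 \left(Y + K\right) = 20 - 4 \left(K + Y\right) = 20 - \left(4 K + 4 Y\right) = 20 - 4 K - 4 Y$)
$\left(b{\left(-1,J \right)} - 143\right) \left(-2 + 6 \cdot 3\right) = \left(\left(20 - 36 - -4\right) - 143\right) \left(-2 + 6 \cdot 3\right) = \left(\left(20 - 36 + 4\right) - 143\right) \left(-2 + 18\right) = \left(-12 - 143\right) 16 = \left(-155\right) 16 = -2480$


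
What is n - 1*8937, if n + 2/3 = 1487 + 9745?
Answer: 6883/3 ≈ 2294.3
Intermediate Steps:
n = 33694/3 (n = -2/3 + (1487 + 9745) = -2/3 + 11232 = 33694/3 ≈ 11231.)
n - 1*8937 = 33694/3 - 1*8937 = 33694/3 - 8937 = 6883/3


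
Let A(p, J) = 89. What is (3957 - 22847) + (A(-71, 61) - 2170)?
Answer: -20971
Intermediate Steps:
(3957 - 22847) + (A(-71, 61) - 2170) = (3957 - 22847) + (89 - 2170) = -18890 - 2081 = -20971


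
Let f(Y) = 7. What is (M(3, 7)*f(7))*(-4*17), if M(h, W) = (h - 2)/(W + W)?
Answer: -34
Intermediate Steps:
M(h, W) = (-2 + h)/(2*W) (M(h, W) = (-2 + h)/((2*W)) = (-2 + h)*(1/(2*W)) = (-2 + h)/(2*W))
(M(3, 7)*f(7))*(-4*17) = (((½)*(-2 + 3)/7)*7)*(-4*17) = (((½)*(⅐)*1)*7)*(-68) = ((1/14)*7)*(-68) = (½)*(-68) = -34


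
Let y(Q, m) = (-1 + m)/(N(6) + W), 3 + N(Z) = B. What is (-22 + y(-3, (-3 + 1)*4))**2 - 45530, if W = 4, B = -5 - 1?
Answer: -1128049/25 ≈ -45122.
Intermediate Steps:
B = -6
N(Z) = -9 (N(Z) = -3 - 6 = -9)
y(Q, m) = 1/5 - m/5 (y(Q, m) = (-1 + m)/(-9 + 4) = (-1 + m)/(-5) = (-1 + m)*(-1/5) = 1/5 - m/5)
(-22 + y(-3, (-3 + 1)*4))**2 - 45530 = (-22 + (1/5 - (-3 + 1)*4/5))**2 - 45530 = (-22 + (1/5 - (-2)*4/5))**2 - 45530 = (-22 + (1/5 - 1/5*(-8)))**2 - 45530 = (-22 + (1/5 + 8/5))**2 - 45530 = (-22 + 9/5)**2 - 45530 = (-101/5)**2 - 45530 = 10201/25 - 45530 = -1128049/25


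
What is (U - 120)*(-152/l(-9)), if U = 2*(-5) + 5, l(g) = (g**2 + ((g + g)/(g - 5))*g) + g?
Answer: 133000/423 ≈ 314.42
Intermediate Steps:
l(g) = g + g**2 + 2*g**2/(-5 + g) (l(g) = (g**2 + ((2*g)/(-5 + g))*g) + g = (g**2 + (2*g/(-5 + g))*g) + g = (g**2 + 2*g**2/(-5 + g)) + g = g + g**2 + 2*g**2/(-5 + g))
U = -5 (U = -10 + 5 = -5)
(U - 120)*(-152/l(-9)) = (-5 - 120)*(-152*(-(-5 - 9)/(9*(-5 + (-9)**2 - 2*(-9))))) = -(-19000)/((-9*(-5 + 81 + 18)/(-14))) = -(-19000)/((-9*(-1/14)*94)) = -(-19000)/423/7 = -(-19000)*7/423 = -125*(-1064/423) = 133000/423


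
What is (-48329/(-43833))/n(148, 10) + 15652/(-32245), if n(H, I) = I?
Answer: -1060474511/2826790170 ≈ -0.37515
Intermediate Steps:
(-48329/(-43833))/n(148, 10) + 15652/(-32245) = -48329/(-43833)/10 + 15652/(-32245) = -48329*(-1/43833)*(⅒) + 15652*(-1/32245) = (48329/43833)*(⅒) - 15652/32245 = 48329/438330 - 15652/32245 = -1060474511/2826790170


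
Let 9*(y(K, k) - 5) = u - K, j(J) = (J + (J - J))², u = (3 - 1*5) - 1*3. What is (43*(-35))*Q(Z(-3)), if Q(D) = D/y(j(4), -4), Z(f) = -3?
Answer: 13545/8 ≈ 1693.1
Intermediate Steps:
u = -5 (u = (3 - 5) - 3 = -2 - 3 = -5)
j(J) = J² (j(J) = (J + 0)² = J²)
y(K, k) = 40/9 - K/9 (y(K, k) = 5 + (-5 - K)/9 = 5 + (-5/9 - K/9) = 40/9 - K/9)
Q(D) = 3*D/8 (Q(D) = D/(40/9 - ⅑*4²) = D/(40/9 - ⅑*16) = D/(40/9 - 16/9) = D/(8/3) = D*(3/8) = 3*D/8)
(43*(-35))*Q(Z(-3)) = (43*(-35))*((3/8)*(-3)) = -1505*(-9/8) = 13545/8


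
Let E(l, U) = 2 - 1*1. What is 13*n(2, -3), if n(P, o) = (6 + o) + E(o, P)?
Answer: 52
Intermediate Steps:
E(l, U) = 1 (E(l, U) = 2 - 1 = 1)
n(P, o) = 7 + o (n(P, o) = (6 + o) + 1 = 7 + o)
13*n(2, -3) = 13*(7 - 3) = 13*4 = 52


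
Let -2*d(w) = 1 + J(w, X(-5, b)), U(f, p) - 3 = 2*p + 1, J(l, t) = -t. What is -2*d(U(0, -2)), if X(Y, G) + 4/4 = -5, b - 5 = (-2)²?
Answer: 7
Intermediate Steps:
b = 9 (b = 5 + (-2)² = 5 + 4 = 9)
X(Y, G) = -6 (X(Y, G) = -1 - 5 = -6)
U(f, p) = 4 + 2*p (U(f, p) = 3 + (2*p + 1) = 3 + (1 + 2*p) = 4 + 2*p)
d(w) = -7/2 (d(w) = -(1 - 1*(-6))/2 = -(1 + 6)/2 = -½*7 = -7/2)
-2*d(U(0, -2)) = -2*(-7/2) = 7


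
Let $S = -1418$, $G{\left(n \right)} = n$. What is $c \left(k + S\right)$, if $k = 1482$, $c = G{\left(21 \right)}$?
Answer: $1344$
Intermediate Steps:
$c = 21$
$c \left(k + S\right) = 21 \left(1482 - 1418\right) = 21 \cdot 64 = 1344$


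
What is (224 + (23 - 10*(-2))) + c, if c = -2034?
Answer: -1767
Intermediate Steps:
(224 + (23 - 10*(-2))) + c = (224 + (23 - 10*(-2))) - 2034 = (224 + (23 + 20)) - 2034 = (224 + 43) - 2034 = 267 - 2034 = -1767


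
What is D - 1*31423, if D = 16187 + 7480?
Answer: -7756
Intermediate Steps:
D = 23667
D - 1*31423 = 23667 - 1*31423 = 23667 - 31423 = -7756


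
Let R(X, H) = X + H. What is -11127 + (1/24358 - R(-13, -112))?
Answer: -267986715/24358 ≈ -11002.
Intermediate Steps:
R(X, H) = H + X
-11127 + (1/24358 - R(-13, -112)) = -11127 + (1/24358 - (-112 - 13)) = -11127 + (1/24358 - 1*(-125)) = -11127 + (1/24358 + 125) = -11127 + 3044751/24358 = -267986715/24358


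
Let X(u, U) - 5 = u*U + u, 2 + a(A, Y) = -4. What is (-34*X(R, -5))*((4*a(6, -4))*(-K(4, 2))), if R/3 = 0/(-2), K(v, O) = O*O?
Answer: -16320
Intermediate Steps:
K(v, O) = O²
a(A, Y) = -6 (a(A, Y) = -2 - 4 = -6)
R = 0 (R = 3*(0/(-2)) = 3*(0*(-½)) = 3*0 = 0)
X(u, U) = 5 + u + U*u (X(u, U) = 5 + (u*U + u) = 5 + (U*u + u) = 5 + (u + U*u) = 5 + u + U*u)
(-34*X(R, -5))*((4*a(6, -4))*(-K(4, 2))) = (-34*(5 + 0 - 5*0))*((4*(-6))*(-1*2²)) = (-34*(5 + 0 + 0))*(-(-24)*4) = (-34*5)*(-24*(-4)) = -170*96 = -16320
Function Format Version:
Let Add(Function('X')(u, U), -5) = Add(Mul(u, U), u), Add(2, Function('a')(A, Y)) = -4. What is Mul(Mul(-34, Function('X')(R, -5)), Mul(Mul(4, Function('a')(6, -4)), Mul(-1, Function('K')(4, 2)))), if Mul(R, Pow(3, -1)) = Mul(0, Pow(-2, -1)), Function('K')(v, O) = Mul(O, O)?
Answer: -16320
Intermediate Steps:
Function('K')(v, O) = Pow(O, 2)
Function('a')(A, Y) = -6 (Function('a')(A, Y) = Add(-2, -4) = -6)
R = 0 (R = Mul(3, Mul(0, Pow(-2, -1))) = Mul(3, Mul(0, Rational(-1, 2))) = Mul(3, 0) = 0)
Function('X')(u, U) = Add(5, u, Mul(U, u)) (Function('X')(u, U) = Add(5, Add(Mul(u, U), u)) = Add(5, Add(Mul(U, u), u)) = Add(5, Add(u, Mul(U, u))) = Add(5, u, Mul(U, u)))
Mul(Mul(-34, Function('X')(R, -5)), Mul(Mul(4, Function('a')(6, -4)), Mul(-1, Function('K')(4, 2)))) = Mul(Mul(-34, Add(5, 0, Mul(-5, 0))), Mul(Mul(4, -6), Mul(-1, Pow(2, 2)))) = Mul(Mul(-34, Add(5, 0, 0)), Mul(-24, Mul(-1, 4))) = Mul(Mul(-34, 5), Mul(-24, -4)) = Mul(-170, 96) = -16320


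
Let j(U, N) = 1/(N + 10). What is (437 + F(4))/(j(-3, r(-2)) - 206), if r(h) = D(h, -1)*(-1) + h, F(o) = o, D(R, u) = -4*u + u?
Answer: -15/7 ≈ -2.1429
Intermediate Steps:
D(R, u) = -3*u
r(h) = -3 + h (r(h) = -3*(-1)*(-1) + h = 3*(-1) + h = -3 + h)
j(U, N) = 1/(10 + N)
(437 + F(4))/(j(-3, r(-2)) - 206) = (437 + 4)/(1/(10 + (-3 - 2)) - 206) = 441/(1/(10 - 5) - 206) = 441/(1/5 - 206) = 441/(⅕ - 206) = 441/(-1029/5) = 441*(-5/1029) = -15/7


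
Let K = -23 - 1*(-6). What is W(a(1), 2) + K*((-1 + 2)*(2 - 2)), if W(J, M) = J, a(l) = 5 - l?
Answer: 4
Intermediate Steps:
K = -17 (K = -23 + 6 = -17)
W(a(1), 2) + K*((-1 + 2)*(2 - 2)) = (5 - 1*1) - 17*(-1 + 2)*(2 - 2) = (5 - 1) - 17*0 = 4 - 17*0 = 4 + 0 = 4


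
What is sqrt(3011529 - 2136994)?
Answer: sqrt(874535) ≈ 935.17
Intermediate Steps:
sqrt(3011529 - 2136994) = sqrt(874535)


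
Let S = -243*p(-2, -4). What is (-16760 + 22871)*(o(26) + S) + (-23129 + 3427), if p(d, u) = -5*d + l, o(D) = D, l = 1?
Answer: -16195519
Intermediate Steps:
p(d, u) = 1 - 5*d (p(d, u) = -5*d + 1 = 1 - 5*d)
S = -2673 (S = -243*(1 - 5*(-2)) = -243*(1 + 10) = -243*11 = -2673)
(-16760 + 22871)*(o(26) + S) + (-23129 + 3427) = (-16760 + 22871)*(26 - 2673) + (-23129 + 3427) = 6111*(-2647) - 19702 = -16175817 - 19702 = -16195519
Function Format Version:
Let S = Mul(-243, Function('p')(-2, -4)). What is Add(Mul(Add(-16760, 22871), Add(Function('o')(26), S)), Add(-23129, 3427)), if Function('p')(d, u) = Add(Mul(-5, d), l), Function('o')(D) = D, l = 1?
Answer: -16195519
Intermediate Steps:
Function('p')(d, u) = Add(1, Mul(-5, d)) (Function('p')(d, u) = Add(Mul(-5, d), 1) = Add(1, Mul(-5, d)))
S = -2673 (S = Mul(-243, Add(1, Mul(-5, -2))) = Mul(-243, Add(1, 10)) = Mul(-243, 11) = -2673)
Add(Mul(Add(-16760, 22871), Add(Function('o')(26), S)), Add(-23129, 3427)) = Add(Mul(Add(-16760, 22871), Add(26, -2673)), Add(-23129, 3427)) = Add(Mul(6111, -2647), -19702) = Add(-16175817, -19702) = -16195519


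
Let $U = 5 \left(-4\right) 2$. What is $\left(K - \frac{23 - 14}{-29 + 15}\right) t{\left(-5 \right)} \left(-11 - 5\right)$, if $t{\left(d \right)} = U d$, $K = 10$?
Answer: $- \frac{238400}{7} \approx -34057.0$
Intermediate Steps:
$U = -40$ ($U = \left(-20\right) 2 = -40$)
$t{\left(d \right)} = - 40 d$
$\left(K - \frac{23 - 14}{-29 + 15}\right) t{\left(-5 \right)} \left(-11 - 5\right) = \left(10 - \frac{23 - 14}{-29 + 15}\right) \left(-40\right) \left(-5\right) \left(-11 - 5\right) = \left(10 - \frac{9}{-14}\right) 200 \left(-16\right) = \left(10 - 9 \left(- \frac{1}{14}\right)\right) \left(-3200\right) = \left(10 - - \frac{9}{14}\right) \left(-3200\right) = \left(10 + \frac{9}{14}\right) \left(-3200\right) = \frac{149}{14} \left(-3200\right) = - \frac{238400}{7}$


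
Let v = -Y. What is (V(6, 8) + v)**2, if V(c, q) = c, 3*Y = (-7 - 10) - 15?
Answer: 2500/9 ≈ 277.78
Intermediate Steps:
Y = -32/3 (Y = ((-7 - 10) - 15)/3 = (-17 - 15)/3 = (1/3)*(-32) = -32/3 ≈ -10.667)
v = 32/3 (v = -1*(-32/3) = 32/3 ≈ 10.667)
(V(6, 8) + v)**2 = (6 + 32/3)**2 = (50/3)**2 = 2500/9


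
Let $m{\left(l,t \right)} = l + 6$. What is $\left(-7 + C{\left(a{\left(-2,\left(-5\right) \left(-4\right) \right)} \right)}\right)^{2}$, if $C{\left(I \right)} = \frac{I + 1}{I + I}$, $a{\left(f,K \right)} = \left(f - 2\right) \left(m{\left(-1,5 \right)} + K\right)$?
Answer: $\frac{1692601}{40000} \approx 42.315$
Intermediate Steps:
$m{\left(l,t \right)} = 6 + l$
$a{\left(f,K \right)} = \left(-2 + f\right) \left(5 + K\right)$ ($a{\left(f,K \right)} = \left(f - 2\right) \left(\left(6 - 1\right) + K\right) = \left(-2 + f\right) \left(5 + K\right)$)
$C{\left(I \right)} = \frac{1 + I}{2 I}$
$\left(-7 + C{\left(a{\left(-2,\left(-5\right) \left(-4\right) \right)} \right)}\right)^{2} = \left(-7 + \frac{1 + \left(-10 - 2 \left(\left(-5\right) \left(-4\right)\right) + 5 \left(-2\right) + \left(-5\right) \left(-4\right) \left(-2\right)\right)}{2 \left(-10 - 2 \left(\left(-5\right) \left(-4\right)\right) + 5 \left(-2\right) + \left(-5\right) \left(-4\right) \left(-2\right)\right)}\right)^{2} = \left(-7 + \frac{1 - 100}{2 \left(-10 - 40 - 10 + 20 \left(-2\right)\right)}\right)^{2} = \left(-7 + \frac{1 - 100}{2 \left(-10 - 40 - 10 - 40\right)}\right)^{2} = \left(-7 + \frac{1 - 100}{2 \left(-100\right)}\right)^{2} = \left(-7 + \frac{1}{2} \left(- \frac{1}{100}\right) \left(-99\right)\right)^{2} = \left(-7 + \frac{99}{200}\right)^{2} = \left(- \frac{1301}{200}\right)^{2} = \frac{1692601}{40000}$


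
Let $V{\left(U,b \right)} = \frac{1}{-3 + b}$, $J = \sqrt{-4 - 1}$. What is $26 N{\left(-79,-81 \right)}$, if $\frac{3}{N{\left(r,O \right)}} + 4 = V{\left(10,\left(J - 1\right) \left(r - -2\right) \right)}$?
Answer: $- \frac{730132}{37423} - \frac{2002 i \sqrt{5}}{187115} \approx -19.51 - 0.023924 i$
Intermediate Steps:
$J = i \sqrt{5}$ ($J = \sqrt{-5} = i \sqrt{5} \approx 2.2361 i$)
$N{\left(r,O \right)} = \frac{3}{-4 + \frac{1}{-3 + \left(-1 + i \sqrt{5}\right) \left(2 + r\right)}}$ ($N{\left(r,O \right)} = \frac{3}{-4 + \frac{1}{-3 + \left(i \sqrt{5} - 1\right) \left(r - -2\right)}} = \frac{3}{-4 + \frac{1}{-3 + \left(-1 + i \sqrt{5}\right) \left(r + 2\right)}} = \frac{3}{-4 + \frac{1}{-3 + \left(-1 + i \sqrt{5}\right) \left(2 + r\right)}}$)
$26 N{\left(-79,-81 \right)} = 26 \left(- \frac{3}{4 + \frac{1}{5 - 79 - 2 i \sqrt{5} - i \left(-79\right) \sqrt{5}}}\right) = 26 \left(- \frac{3}{4 + \frac{1}{5 - 79 - 2 i \sqrt{5} + 79 i \sqrt{5}}}\right) = 26 \left(- \frac{3}{4 + \frac{1}{-74 + 77 i \sqrt{5}}}\right) = - \frac{78}{4 + \frac{1}{-74 + 77 i \sqrt{5}}}$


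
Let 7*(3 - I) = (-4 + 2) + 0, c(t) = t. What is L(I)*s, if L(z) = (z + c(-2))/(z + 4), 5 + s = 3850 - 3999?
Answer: -462/17 ≈ -27.176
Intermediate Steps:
I = 23/7 (I = 3 - ((-4 + 2) + 0)/7 = 3 - (-2 + 0)/7 = 3 - 1/7*(-2) = 3 + 2/7 = 23/7 ≈ 3.2857)
s = -154 (s = -5 + (3850 - 3999) = -5 - 149 = -154)
L(z) = (-2 + z)/(4 + z) (L(z) = (z - 2)/(z + 4) = (-2 + z)/(4 + z))
L(I)*s = ((-2 + 23/7)/(4 + 23/7))*(-154) = ((9/7)/(51/7))*(-154) = ((7/51)*(9/7))*(-154) = (3/17)*(-154) = -462/17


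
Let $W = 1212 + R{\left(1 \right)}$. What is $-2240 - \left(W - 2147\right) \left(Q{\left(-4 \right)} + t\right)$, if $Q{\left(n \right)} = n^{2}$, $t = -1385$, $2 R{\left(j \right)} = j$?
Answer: $- \frac{2563141}{2} \approx -1.2816 \cdot 10^{6}$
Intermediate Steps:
$R{\left(j \right)} = \frac{j}{2}$
$W = \frac{2425}{2}$ ($W = 1212 + \frac{1}{2} \cdot 1 = 1212 + \frac{1}{2} = \frac{2425}{2} \approx 1212.5$)
$-2240 - \left(W - 2147\right) \left(Q{\left(-4 \right)} + t\right) = -2240 - \left(\frac{2425}{2} - 2147\right) \left(\left(-4\right)^{2} - 1385\right) = -2240 - - \frac{1869 \left(16 - 1385\right)}{2} = -2240 - \left(- \frac{1869}{2}\right) \left(-1369\right) = -2240 - \frac{2558661}{2} = - \frac{2563141}{2}$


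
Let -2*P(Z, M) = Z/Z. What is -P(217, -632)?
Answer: 1/2 ≈ 0.50000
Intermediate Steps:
P(Z, M) = -1/2 (P(Z, M) = -Z/(2*Z) = -1/2*1 = -1/2)
-P(217, -632) = -1*(-1/2) = 1/2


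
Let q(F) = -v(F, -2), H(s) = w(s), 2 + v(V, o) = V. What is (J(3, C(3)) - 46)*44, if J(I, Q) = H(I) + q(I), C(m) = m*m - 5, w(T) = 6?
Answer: -1804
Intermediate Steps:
v(V, o) = -2 + V
H(s) = 6
C(m) = -5 + m² (C(m) = m² - 5 = -5 + m²)
q(F) = 2 - F (q(F) = -(-2 + F) = 2 - F)
J(I, Q) = 8 - I (J(I, Q) = 6 + (2 - I) = 8 - I)
(J(3, C(3)) - 46)*44 = ((8 - 1*3) - 46)*44 = ((8 - 3) - 46)*44 = (5 - 46)*44 = -41*44 = -1804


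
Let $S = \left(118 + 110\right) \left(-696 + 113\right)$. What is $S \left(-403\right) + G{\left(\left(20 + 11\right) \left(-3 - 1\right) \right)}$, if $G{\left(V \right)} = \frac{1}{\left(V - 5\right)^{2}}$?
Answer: $\frac{891431278453}{16641} \approx 5.3568 \cdot 10^{7}$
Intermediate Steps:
$S = -132924$ ($S = 228 \left(-583\right) = -132924$)
$G{\left(V \right)} = \frac{1}{\left(-5 + V\right)^{2}}$
$S \left(-403\right) + G{\left(\left(20 + 11\right) \left(-3 - 1\right) \right)} = \left(-132924\right) \left(-403\right) + \frac{1}{\left(-5 + \left(20 + 11\right) \left(-3 - 1\right)\right)^{2}} = 53568372 + \frac{1}{\left(-5 + 31 \left(-4\right)\right)^{2}} = 53568372 + \frac{1}{\left(-5 - 124\right)^{2}} = 53568372 + \frac{1}{16641} = \frac{891431278453}{16641}$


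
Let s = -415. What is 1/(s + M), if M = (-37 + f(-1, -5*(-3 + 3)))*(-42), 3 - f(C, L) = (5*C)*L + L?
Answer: 1/1013 ≈ 0.00098717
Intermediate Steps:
f(C, L) = 3 - L - 5*C*L (f(C, L) = 3 - ((5*C)*L + L) = 3 - (5*C*L + L) = 3 - (L + 5*C*L) = 3 + (-L - 5*C*L) = 3 - L - 5*C*L)
M = 1428 (M = (-37 + (3 - (-5)*(-3 + 3) - 5*(-1)*(-5*(-3 + 3))))*(-42) = (-37 + (3 - (-5)*0 - 5*(-1)*(-5*0)))*(-42) = (-37 + (3 - 1*0 - 5*(-1)*0))*(-42) = (-37 + (3 + 0 + 0))*(-42) = (-37 + 3)*(-42) = -34*(-42) = 1428)
1/(s + M) = 1/(-415 + 1428) = 1/1013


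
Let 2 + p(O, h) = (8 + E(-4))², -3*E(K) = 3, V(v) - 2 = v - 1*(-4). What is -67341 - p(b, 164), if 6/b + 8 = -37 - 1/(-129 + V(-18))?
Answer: -67388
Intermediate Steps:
V(v) = 6 + v (V(v) = 2 + (v - 1*(-4)) = 2 + (v + 4) = 2 + (4 + v) = 6 + v)
E(K) = -1 (E(K) = -⅓*3 = -1)
b = -423/3172 (b = 6/(-8 + (-37 - 1/(-129 + (6 - 18)))) = 6/(-8 + (-37 - 1/(-129 - 12))) = 6/(-8 + (-37 - 1/(-141))) = 6/(-8 + (-37 - 1*(-1/141))) = 6/(-8 + (-37 + 1/141)) = 6/(-8 - 5216/141) = 6/(-6344/141) = 6*(-141/6344) = -423/3172 ≈ -0.13335)
p(O, h) = 47 (p(O, h) = -2 + (8 - 1)² = -2 + 7² = -2 + 49 = 47)
-67341 - p(b, 164) = -67341 - 1*47 = -67341 - 47 = -67388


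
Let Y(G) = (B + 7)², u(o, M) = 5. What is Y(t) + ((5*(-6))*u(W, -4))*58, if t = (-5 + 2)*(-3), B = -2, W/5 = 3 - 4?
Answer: -8675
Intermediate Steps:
W = -5 (W = 5*(3 - 4) = 5*(-1) = -5)
t = 9 (t = -3*(-3) = 9)
Y(G) = 25 (Y(G) = (-2 + 7)² = 5² = 25)
Y(t) + ((5*(-6))*u(W, -4))*58 = 25 + ((5*(-6))*5)*58 = 25 - 30*5*58 = 25 - 150*58 = 25 - 8700 = -8675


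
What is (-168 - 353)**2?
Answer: 271441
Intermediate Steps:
(-168 - 353)**2 = (-521)**2 = 271441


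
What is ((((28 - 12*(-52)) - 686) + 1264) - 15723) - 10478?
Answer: -24971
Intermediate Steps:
((((28 - 12*(-52)) - 686) + 1264) - 15723) - 10478 = ((((28 + 624) - 686) + 1264) - 15723) - 10478 = (((652 - 686) + 1264) - 15723) - 10478 = ((-34 + 1264) - 15723) - 10478 = (1230 - 15723) - 10478 = -14493 - 10478 = -24971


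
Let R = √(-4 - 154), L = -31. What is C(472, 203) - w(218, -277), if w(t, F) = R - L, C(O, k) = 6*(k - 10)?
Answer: 1127 - I*√158 ≈ 1127.0 - 12.57*I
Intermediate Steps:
R = I*√158 (R = √(-158) = I*√158 ≈ 12.57*I)
C(O, k) = -60 + 6*k (C(O, k) = 6*(-10 + k) = -60 + 6*k)
w(t, F) = 31 + I*√158 (w(t, F) = I*√158 - 1*(-31) = I*√158 + 31 = 31 + I*√158)
C(472, 203) - w(218, -277) = (-60 + 6*203) - (31 + I*√158) = (-60 + 1218) + (-31 - I*√158) = 1158 + (-31 - I*√158) = 1127 - I*√158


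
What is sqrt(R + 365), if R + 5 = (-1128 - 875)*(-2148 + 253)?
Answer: sqrt(3796045) ≈ 1948.3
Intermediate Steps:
R = 3795680 (R = -5 + (-1128 - 875)*(-2148 + 253) = -5 - 2003*(-1895) = -5 + 3795685 = 3795680)
sqrt(R + 365) = sqrt(3795680 + 365) = sqrt(3796045)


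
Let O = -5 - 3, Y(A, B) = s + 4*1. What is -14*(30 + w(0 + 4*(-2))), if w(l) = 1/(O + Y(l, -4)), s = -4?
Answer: -1673/4 ≈ -418.25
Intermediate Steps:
Y(A, B) = 0 (Y(A, B) = -4 + 4*1 = -4 + 4 = 0)
O = -8
w(l) = -1/8 (w(l) = 1/(-8 + 0) = 1/(-8) = -1/8)
-14*(30 + w(0 + 4*(-2))) = -14*(30 - 1/8) = -14*239/8 = -1673/4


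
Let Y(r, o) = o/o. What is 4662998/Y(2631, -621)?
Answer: 4662998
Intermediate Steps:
Y(r, o) = 1
4662998/Y(2631, -621) = 4662998/1 = 4662998*1 = 4662998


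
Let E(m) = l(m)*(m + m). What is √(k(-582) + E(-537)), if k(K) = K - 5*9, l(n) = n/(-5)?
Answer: I*√2899365/5 ≈ 340.55*I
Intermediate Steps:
l(n) = -n/5 (l(n) = n*(-⅕) = -n/5)
k(K) = -45 + K (k(K) = K - 45 = -45 + K)
E(m) = -2*m²/5 (E(m) = (-m/5)*(m + m) = (-m/5)*(2*m) = -2*m²/5)
√(k(-582) + E(-537)) = √((-45 - 582) - ⅖*(-537)²) = √(-627 - ⅖*288369) = √(-627 - 576738/5) = √(-579873/5) = I*√2899365/5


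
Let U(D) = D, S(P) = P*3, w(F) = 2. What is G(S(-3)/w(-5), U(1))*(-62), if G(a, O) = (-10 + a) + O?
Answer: 837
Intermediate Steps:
S(P) = 3*P
G(a, O) = -10 + O + a
G(S(-3)/w(-5), U(1))*(-62) = (-10 + 1 + (3*(-3))/2)*(-62) = (-10 + 1 - 9*½)*(-62) = (-10 + 1 - 9/2)*(-62) = -27/2*(-62) = 837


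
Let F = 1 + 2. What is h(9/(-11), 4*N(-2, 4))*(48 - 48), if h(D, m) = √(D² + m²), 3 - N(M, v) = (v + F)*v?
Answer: 0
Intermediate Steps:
F = 3
N(M, v) = 3 - v*(3 + v) (N(M, v) = 3 - (v + 3)*v = 3 - (3 + v)*v = 3 - v*(3 + v))
h(9/(-11), 4*N(-2, 4))*(48 - 48) = √((9/(-11))² + (4*(3 - 1*4² - 3*4))²)*(48 - 48) = √((9*(-1/11))² + (4*(3 - 1*16 - 12))²)*0 = √((-9/11)² + (4*(3 - 16 - 12))²)*0 = √(81/121 + (4*(-25))²)*0 = √(81/121 + (-100)²)*0 = √(81/121 + 10000)*0 = √(1210081/121)*0 = (√1210081/11)*0 = 0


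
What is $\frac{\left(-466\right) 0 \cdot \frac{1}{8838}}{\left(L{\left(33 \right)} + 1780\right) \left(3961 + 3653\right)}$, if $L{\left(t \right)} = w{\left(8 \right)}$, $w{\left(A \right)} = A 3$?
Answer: $0$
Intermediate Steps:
$w{\left(A \right)} = 3 A$
$L{\left(t \right)} = 24$ ($L{\left(t \right)} = 3 \cdot 8 = 24$)
$\frac{\left(-466\right) 0 \cdot \frac{1}{8838}}{\left(L{\left(33 \right)} + 1780\right) \left(3961 + 3653\right)} = \frac{\left(-466\right) 0 \cdot \frac{1}{8838}}{\left(24 + 1780\right) \left(3961 + 3653\right)} = \frac{0 \cdot \frac{1}{8838}}{1804 \cdot 7614} = \frac{0}{13735656} = 0 \cdot \frac{1}{13735656} = 0$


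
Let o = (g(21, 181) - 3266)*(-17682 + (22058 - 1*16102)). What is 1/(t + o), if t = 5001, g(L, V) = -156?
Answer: 1/40131373 ≈ 2.4918e-8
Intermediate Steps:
o = 40126372 (o = (-156 - 3266)*(-17682 + (22058 - 1*16102)) = -3422*(-17682 + (22058 - 16102)) = -3422*(-17682 + 5956) = -3422*(-11726) = 40126372)
1/(t + o) = 1/(5001 + 40126372) = 1/40131373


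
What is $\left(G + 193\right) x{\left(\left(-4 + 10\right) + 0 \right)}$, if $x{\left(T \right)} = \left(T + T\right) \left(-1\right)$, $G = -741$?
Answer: $6576$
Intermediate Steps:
$x{\left(T \right)} = - 2 T$ ($x{\left(T \right)} = 2 T \left(-1\right) = - 2 T$)
$\left(G + 193\right) x{\left(\left(-4 + 10\right) + 0 \right)} = \left(-741 + 193\right) \left(- 2 \left(\left(-4 + 10\right) + 0\right)\right) = - 548 \left(- 2 \left(6 + 0\right)\right) = - 548 \left(\left(-2\right) 6\right) = \left(-548\right) \left(-12\right) = 6576$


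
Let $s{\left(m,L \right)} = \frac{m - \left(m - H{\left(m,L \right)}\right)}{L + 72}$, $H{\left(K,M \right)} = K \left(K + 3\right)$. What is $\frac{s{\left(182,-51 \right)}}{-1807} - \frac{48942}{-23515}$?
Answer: $\frac{11708264}{9805755} \approx 1.194$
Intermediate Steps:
$H{\left(K,M \right)} = K \left(3 + K\right)$
$s{\left(m,L \right)} = \frac{m \left(3 + m\right)}{72 + L}$ ($s{\left(m,L \right)} = \frac{m + \left(m \left(3 + m\right) - m\right)}{L + 72} = \frac{m + \left(- m + m \left(3 + m\right)\right)}{72 + L} = \frac{m \left(3 + m\right)}{72 + L}$)
$\frac{s{\left(182,-51 \right)}}{-1807} - \frac{48942}{-23515} = \frac{182 \frac{1}{72 - 51} \left(3 + 182\right)}{-1807} - \frac{48942}{-23515} = 182 \cdot \frac{1}{21} \cdot 185 \left(- \frac{1}{1807}\right) - - \frac{48942}{23515} = 182 \cdot \frac{1}{21} \cdot 185 \left(- \frac{1}{1807}\right) + \frac{48942}{23515} = \frac{4810}{3} \left(- \frac{1}{1807}\right) + \frac{48942}{23515} = - \frac{370}{417} + \frac{48942}{23515} = \frac{11708264}{9805755}$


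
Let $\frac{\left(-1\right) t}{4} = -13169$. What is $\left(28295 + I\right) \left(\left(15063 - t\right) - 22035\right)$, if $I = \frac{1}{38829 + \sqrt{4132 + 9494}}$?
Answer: $- \frac{848189353828196864}{502559205} + \frac{59648 \sqrt{1514}}{502559205} \approx -1.6877 \cdot 10^{9}$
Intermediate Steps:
$t = 52676$ ($t = \left(-4\right) \left(-13169\right) = 52676$)
$I = \frac{1}{38829 + 3 \sqrt{1514}}$ ($I = \frac{1}{38829 + \sqrt{13626}} = \frac{1}{38829 + 3 \sqrt{1514}} \approx 2.5677 \cdot 10^{-5}$)
$\left(28295 + I\right) \left(\left(15063 - t\right) - 22035\right) = \left(28295 + \left(\frac{12943}{502559205} - \frac{\sqrt{1514}}{502559205}\right)\right) \left(\left(15063 - 52676\right) - 22035\right) = \left(\frac{14219912718418}{502559205} - \frac{\sqrt{1514}}{502559205}\right) \left(\left(15063 - 52676\right) - 22035\right) = \left(\frac{14219912718418}{502559205} - \frac{\sqrt{1514}}{502559205}\right) \left(-37613 - 22035\right) = \left(\frac{14219912718418}{502559205} - \frac{\sqrt{1514}}{502559205}\right) \left(-59648\right) = - \frac{848189353828196864}{502559205} + \frac{59648 \sqrt{1514}}{502559205}$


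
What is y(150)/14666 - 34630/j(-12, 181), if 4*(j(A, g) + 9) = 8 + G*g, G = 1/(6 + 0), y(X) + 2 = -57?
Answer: -12189206687/190658 ≈ -63932.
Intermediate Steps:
y(X) = -59 (y(X) = -2 - 57 = -59)
G = ⅙ (G = 1/6 = ⅙ ≈ 0.16667)
j(A, g) = -7 + g/24 (j(A, g) = -9 + (8 + g/6)/4 = -9 + (2 + g/24) = -7 + g/24)
y(150)/14666 - 34630/j(-12, 181) = -59/14666 - 34630/(-7 + (1/24)*181) = -59*1/14666 - 34630/(-7 + 181/24) = -59/14666 - 34630/13/24 = -59/14666 - 34630*24/13 = -59/14666 - 831120/13 = -12189206687/190658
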